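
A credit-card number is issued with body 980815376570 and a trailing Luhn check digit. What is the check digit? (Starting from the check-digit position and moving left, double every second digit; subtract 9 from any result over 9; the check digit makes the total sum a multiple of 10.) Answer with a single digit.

Partial digits right→left: 0 7 5 6 7 3 5 1 8 0 8 9
Double every second digit counting from the check-digit position (so the 1st, 3rd, 5th, ... of the partial from the right).
  doubled (with −9 where >9): 0 1 5 1 7 7 → sum 21
  kept as-is: 7 6 3 1 0 9 → sum 26
Total = 21 + 26 = 47.
Check digit = (10 − (47 mod 10)) mod 10 = 3.

3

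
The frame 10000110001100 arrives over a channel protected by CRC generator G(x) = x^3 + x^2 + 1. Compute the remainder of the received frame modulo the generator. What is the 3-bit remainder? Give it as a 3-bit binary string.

100

Modulo-2 division of 10000110001100 by 1101:
  pos 0: 1000 XOR 1101 = 0101
  pos 1: 1010 XOR 1101 = 0111
  pos 2: 1111 XOR 1101 = 0010
  pos 4: 1010 XOR 1101 = 0111
  pos 5: 1110 XOR 1101 = 0011
  pos 7: 1101 XOR 1101 = 0000
Remainder = 100 (nonzero — an error is detected).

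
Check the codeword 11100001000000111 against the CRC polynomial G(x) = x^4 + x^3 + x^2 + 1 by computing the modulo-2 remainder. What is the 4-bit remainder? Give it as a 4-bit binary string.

Modulo-2 division of 11100001000000111 by 11101:
  pos 0: 11100 XOR 11101 = 00001
  pos 4: 10010 XOR 11101 = 01111
  pos 5: 11110 XOR 11101 = 00011
  pos 8: 11000 XOR 11101 = 00101
  pos 10: 10101 XOR 11101 = 01000
  pos 11: 10001 XOR 11101 = 01100
  pos 12: 11001 XOR 11101 = 00100
Remainder = 0100 (nonzero — an error is detected).

0100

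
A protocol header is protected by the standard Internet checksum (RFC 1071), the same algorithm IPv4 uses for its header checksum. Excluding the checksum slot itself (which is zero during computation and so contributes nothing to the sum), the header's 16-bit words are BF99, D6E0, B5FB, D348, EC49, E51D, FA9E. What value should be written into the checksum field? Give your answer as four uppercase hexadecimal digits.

One's-complement addition (fold any carry out of bit 15 back into bit 0):
  0xBF99 + 0xD6E0 = 0x19679 → wrap carry → 0x967A
  0x967A + 0xB5FB = 0x14C75 → wrap carry → 0x4C76
  0x4C76 + 0xD348 = 0x11FBE → wrap carry → 0x1FBF
  0x1FBF + 0xEC49 = 0x10C08 → wrap carry → 0x0C09
  0x0C09 + 0xE51D = 0x0F126
  0xF126 + 0xFA9E = 0x1EBC4 → wrap carry → 0xEBC5
One's-complement sum = 0xEBC5.
Checksum = ~0xEBC5 & 0xFFFF = 0x143A.

143A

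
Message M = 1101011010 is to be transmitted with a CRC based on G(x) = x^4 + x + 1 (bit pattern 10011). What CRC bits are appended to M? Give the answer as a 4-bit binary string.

Append 4 zeros: 11010110100000. Divide by 10011 (XOR where the leading bit is 1):
  pos 0: 11010 XOR 10011 = 01001
  pos 1: 10011 XOR 10011 = 00000
  pos 6: 10100 XOR 10011 = 00111
  pos 8: 11100 XOR 10011 = 01111
  pos 9: 11110 XOR 10011 = 01101
Remainder (last 4 bits) = 1101. This is the CRC / FCS.

1101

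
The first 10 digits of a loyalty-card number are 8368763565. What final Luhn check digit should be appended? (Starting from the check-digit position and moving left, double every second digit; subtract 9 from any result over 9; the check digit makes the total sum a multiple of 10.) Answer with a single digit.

2

Partial digits right→left: 5 6 5 3 6 7 8 6 3 8
Double every second digit counting from the check-digit position (so the 1st, 3rd, 5th, ... of the partial from the right).
  doubled (with −9 where >9): 1 1 3 7 6 → sum 18
  kept as-is: 6 3 7 6 8 → sum 30
Total = 18 + 30 = 48.
Check digit = (10 − (48 mod 10)) mod 10 = 2.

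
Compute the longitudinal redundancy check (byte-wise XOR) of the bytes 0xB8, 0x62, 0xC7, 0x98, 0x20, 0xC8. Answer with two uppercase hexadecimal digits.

XOR the bytes together:
  start with 0xB8
  0xB8 ⊕ 0x62 = 0xDA
  0xDA ⊕ 0xC7 = 0x1D
  0x1D ⊕ 0x98 = 0x85
  0x85 ⊕ 0x20 = 0xA5
  0xA5 ⊕ 0xC8 = 0x6D

6D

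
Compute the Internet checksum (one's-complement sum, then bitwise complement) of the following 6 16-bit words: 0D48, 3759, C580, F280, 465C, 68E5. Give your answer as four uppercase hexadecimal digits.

541B

One's-complement addition (fold any carry out of bit 15 back into bit 0):
  0x0D48 + 0x3759 = 0x044A1
  0x44A1 + 0xC580 = 0x10A21 → wrap carry → 0x0A22
  0x0A22 + 0xF280 = 0x0FCA2
  0xFCA2 + 0x465C = 0x142FE → wrap carry → 0x42FF
  0x42FF + 0x68E5 = 0x0ABE4
One's-complement sum = 0xABE4.
Checksum = ~0xABE4 & 0xFFFF = 0x541B.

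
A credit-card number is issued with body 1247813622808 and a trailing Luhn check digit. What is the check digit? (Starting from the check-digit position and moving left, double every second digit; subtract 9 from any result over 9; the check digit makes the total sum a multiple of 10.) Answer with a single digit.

Partial digits right→left: 8 0 8 2 2 6 3 1 8 7 4 2 1
Double every second digit counting from the check-digit position (so the 1st, 3rd, 5th, ... of the partial from the right).
  doubled (with −9 where >9): 7 7 4 6 7 8 2 → sum 41
  kept as-is: 0 2 6 1 7 2 → sum 18
Total = 41 + 18 = 59.
Check digit = (10 − (59 mod 10)) mod 10 = 1.

1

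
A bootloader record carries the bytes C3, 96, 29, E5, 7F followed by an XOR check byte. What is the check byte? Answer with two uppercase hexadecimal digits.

E6

XOR the bytes together:
  start with 0xC3
  0xC3 ⊕ 0x96 = 0x55
  0x55 ⊕ 0x29 = 0x7C
  0x7C ⊕ 0xE5 = 0x99
  0x99 ⊕ 0x7F = 0xE6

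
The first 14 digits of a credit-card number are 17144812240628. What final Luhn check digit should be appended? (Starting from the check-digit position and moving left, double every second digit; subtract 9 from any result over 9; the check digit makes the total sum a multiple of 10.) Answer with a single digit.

7

Partial digits right→left: 8 2 6 0 4 2 2 1 8 4 4 1 7 1
Double every second digit counting from the check-digit position (so the 1st, 3rd, 5th, ... of the partial from the right).
  doubled (with −9 where >9): 7 3 8 4 7 8 5 → sum 42
  kept as-is: 2 0 2 1 4 1 1 → sum 11
Total = 42 + 11 = 53.
Check digit = (10 − (53 mod 10)) mod 10 = 7.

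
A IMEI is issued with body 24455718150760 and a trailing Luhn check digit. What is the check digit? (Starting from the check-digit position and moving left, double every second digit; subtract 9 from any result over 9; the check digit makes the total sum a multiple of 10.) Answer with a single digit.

4

Partial digits right→left: 0 6 7 0 5 1 8 1 7 5 5 4 4 2
Double every second digit counting from the check-digit position (so the 1st, 3rd, 5th, ... of the partial from the right).
  doubled (with −9 where >9): 0 5 1 7 5 1 8 → sum 27
  kept as-is: 6 0 1 1 5 4 2 → sum 19
Total = 27 + 19 = 46.
Check digit = (10 − (46 mod 10)) mod 10 = 4.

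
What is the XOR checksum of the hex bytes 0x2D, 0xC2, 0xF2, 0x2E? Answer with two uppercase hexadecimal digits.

XOR the bytes together:
  start with 0x2D
  0x2D ⊕ 0xC2 = 0xEF
  0xEF ⊕ 0xF2 = 0x1D
  0x1D ⊕ 0x2E = 0x33

33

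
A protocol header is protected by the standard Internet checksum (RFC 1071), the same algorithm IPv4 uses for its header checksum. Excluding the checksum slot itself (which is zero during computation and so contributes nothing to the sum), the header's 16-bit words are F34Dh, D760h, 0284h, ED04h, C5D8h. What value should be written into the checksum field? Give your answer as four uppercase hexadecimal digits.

7FEF

One's-complement addition (fold any carry out of bit 15 back into bit 0):
  0xF34D + 0xD760 = 0x1CAAD → wrap carry → 0xCAAE
  0xCAAE + 0x0284 = 0x0CD32
  0xCD32 + 0xED04 = 0x1BA36 → wrap carry → 0xBA37
  0xBA37 + 0xC5D8 = 0x1800F → wrap carry → 0x8010
One's-complement sum = 0x8010.
Checksum = ~0x8010 & 0xFFFF = 0x7FEF.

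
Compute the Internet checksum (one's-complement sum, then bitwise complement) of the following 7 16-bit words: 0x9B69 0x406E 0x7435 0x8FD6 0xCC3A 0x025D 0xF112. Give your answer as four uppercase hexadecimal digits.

6071

One's-complement addition (fold any carry out of bit 15 back into bit 0):
  0x9B69 + 0x406E = 0x0DBD7
  0xDBD7 + 0x7435 = 0x1500C → wrap carry → 0x500D
  0x500D + 0x8FD6 = 0x0DFE3
  0xDFE3 + 0xCC3A = 0x1AC1D → wrap carry → 0xAC1E
  0xAC1E + 0x025D = 0x0AE7B
  0xAE7B + 0xF112 = 0x19F8D → wrap carry → 0x9F8E
One's-complement sum = 0x9F8E.
Checksum = ~0x9F8E & 0xFFFF = 0x6071.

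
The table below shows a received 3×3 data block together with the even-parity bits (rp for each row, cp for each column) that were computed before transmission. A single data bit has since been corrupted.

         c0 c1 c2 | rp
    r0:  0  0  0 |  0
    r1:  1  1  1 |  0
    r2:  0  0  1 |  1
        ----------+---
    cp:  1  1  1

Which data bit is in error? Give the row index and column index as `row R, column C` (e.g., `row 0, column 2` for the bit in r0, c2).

row 1, column 2

Recompute each row's even parity and compare to rp:
  r0: data parity 0, sent rp 0 → ok
  r1: data parity 1, sent rp 0 → mismatch
  r2: data parity 1, sent rp 1 → ok
Recompute each column's even parity and compare to cp:
  c0: data parity 1, sent cp 1 → ok
  c1: data parity 1, sent cp 1 → ok
  c2: data parity 0, sent cp 1 → mismatch
Exactly one row (r1) and one column (c2) fail → the flipped bit is at their intersection.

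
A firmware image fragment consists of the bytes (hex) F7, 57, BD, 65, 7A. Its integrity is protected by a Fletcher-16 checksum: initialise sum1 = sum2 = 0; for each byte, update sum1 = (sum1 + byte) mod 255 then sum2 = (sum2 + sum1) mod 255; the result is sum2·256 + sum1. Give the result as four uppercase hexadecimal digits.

B3EC

Running sums (mod 255):
  after byte 0 (F7): sum1=247, sum2=247
  after byte 1 (57): sum1=79, sum2=71
  after byte 2 (BD): sum1=13, sum2=84
  after byte 3 (65): sum1=114, sum2=198
  after byte 4 (7A): sum1=236, sum2=179
Checksum = sum2·256 + sum1 = 179·256 + 236 = 46060 = 0xB3EC.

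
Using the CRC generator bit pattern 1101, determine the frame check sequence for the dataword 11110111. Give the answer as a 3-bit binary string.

011

Append 3 zeros: 11110111000. Divide by 1101 (XOR where the leading bit is 1):
  pos 0: 1111 XOR 1101 = 0010
  pos 2: 1001 XOR 1101 = 0100
  pos 3: 1001 XOR 1101 = 0100
  pos 4: 1001 XOR 1101 = 0100
  pos 5: 1000 XOR 1101 = 0101
  pos 6: 1010 XOR 1101 = 0111
  pos 7: 1110 XOR 1101 = 0011
Remainder (last 3 bits) = 011. This is the CRC / FCS.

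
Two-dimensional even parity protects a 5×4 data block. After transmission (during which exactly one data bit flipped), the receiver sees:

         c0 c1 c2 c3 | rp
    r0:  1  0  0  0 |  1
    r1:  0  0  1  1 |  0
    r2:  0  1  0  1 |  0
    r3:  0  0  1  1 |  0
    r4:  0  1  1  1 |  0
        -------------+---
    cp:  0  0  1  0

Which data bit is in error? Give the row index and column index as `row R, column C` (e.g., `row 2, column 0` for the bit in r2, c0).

row 4, column 0

Recompute each row's even parity and compare to rp:
  r0: data parity 1, sent rp 1 → ok
  r1: data parity 0, sent rp 0 → ok
  r2: data parity 0, sent rp 0 → ok
  r3: data parity 0, sent rp 0 → ok
  r4: data parity 1, sent rp 0 → mismatch
Recompute each column's even parity and compare to cp:
  c0: data parity 1, sent cp 0 → mismatch
  c1: data parity 0, sent cp 0 → ok
  c2: data parity 1, sent cp 1 → ok
  c3: data parity 0, sent cp 0 → ok
Exactly one row (r4) and one column (c0) fail → the flipped bit is at their intersection.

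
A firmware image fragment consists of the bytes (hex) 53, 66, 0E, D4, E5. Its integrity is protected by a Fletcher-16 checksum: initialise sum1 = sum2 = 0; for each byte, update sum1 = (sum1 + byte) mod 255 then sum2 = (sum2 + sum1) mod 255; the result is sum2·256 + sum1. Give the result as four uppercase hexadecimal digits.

Running sums (mod 255):
  after byte 0 (53): sum1=83, sum2=83
  after byte 1 (66): sum1=185, sum2=13
  after byte 2 (0E): sum1=199, sum2=212
  after byte 3 (D4): sum1=156, sum2=113
  after byte 4 (E5): sum1=130, sum2=243
Checksum = sum2·256 + sum1 = 243·256 + 130 = 62338 = 0xF382.

F382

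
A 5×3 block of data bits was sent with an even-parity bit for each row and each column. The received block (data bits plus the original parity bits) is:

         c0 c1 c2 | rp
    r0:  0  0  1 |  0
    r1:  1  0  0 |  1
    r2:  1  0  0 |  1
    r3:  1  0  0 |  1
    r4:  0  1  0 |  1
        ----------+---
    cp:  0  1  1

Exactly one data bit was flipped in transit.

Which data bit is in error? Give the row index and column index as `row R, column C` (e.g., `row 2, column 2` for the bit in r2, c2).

row 0, column 0

Recompute each row's even parity and compare to rp:
  r0: data parity 1, sent rp 0 → mismatch
  r1: data parity 1, sent rp 1 → ok
  r2: data parity 1, sent rp 1 → ok
  r3: data parity 1, sent rp 1 → ok
  r4: data parity 1, sent rp 1 → ok
Recompute each column's even parity and compare to cp:
  c0: data parity 1, sent cp 0 → mismatch
  c1: data parity 1, sent cp 1 → ok
  c2: data parity 1, sent cp 1 → ok
Exactly one row (r0) and one column (c0) fail → the flipped bit is at their intersection.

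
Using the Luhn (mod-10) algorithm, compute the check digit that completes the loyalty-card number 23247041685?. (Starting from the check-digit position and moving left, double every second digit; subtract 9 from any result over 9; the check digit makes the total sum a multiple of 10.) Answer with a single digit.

Partial digits right→left: 5 8 6 1 4 0 7 4 2 3 2
Double every second digit counting from the check-digit position (so the 1st, 3rd, 5th, ... of the partial from the right).
  doubled (with −9 where >9): 1 3 8 5 4 4 → sum 25
  kept as-is: 8 1 0 4 3 → sum 16
Total = 25 + 16 = 41.
Check digit = (10 − (41 mod 10)) mod 10 = 9.

9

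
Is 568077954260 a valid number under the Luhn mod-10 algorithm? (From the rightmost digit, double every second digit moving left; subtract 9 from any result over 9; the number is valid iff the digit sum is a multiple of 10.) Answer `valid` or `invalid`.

invalid

From the right, keep odd positions and double even positions (subtract 9 from any doubled value over 9):
  doubled (positions 2,4,...): 3 8 9 5 7 1 → sum 33
  kept (positions 1,3,...): 0 2 5 7 0 6 → sum 20
Total = 53.
53 mod 10 = 3, so the number is invalid.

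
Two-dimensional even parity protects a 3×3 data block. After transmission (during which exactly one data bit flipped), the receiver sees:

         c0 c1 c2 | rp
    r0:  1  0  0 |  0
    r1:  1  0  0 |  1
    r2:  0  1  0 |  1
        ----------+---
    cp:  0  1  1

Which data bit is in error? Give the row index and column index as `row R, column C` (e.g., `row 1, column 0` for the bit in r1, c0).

Recompute each row's even parity and compare to rp:
  r0: data parity 1, sent rp 0 → mismatch
  r1: data parity 1, sent rp 1 → ok
  r2: data parity 1, sent rp 1 → ok
Recompute each column's even parity and compare to cp:
  c0: data parity 0, sent cp 0 → ok
  c1: data parity 1, sent cp 1 → ok
  c2: data parity 0, sent cp 1 → mismatch
Exactly one row (r0) and one column (c2) fail → the flipped bit is at their intersection.

row 0, column 2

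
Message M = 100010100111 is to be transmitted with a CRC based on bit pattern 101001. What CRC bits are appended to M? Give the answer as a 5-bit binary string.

Append 5 zeros: 10001010011100000. Divide by 101001 (XOR where the leading bit is 1):
  pos 0: 100010 XOR 101001 = 001011
  pos 2: 101110 XOR 101001 = 000111
  pos 5: 111011 XOR 101001 = 010010
  pos 6: 100101 XOR 101001 = 001100
  pos 8: 110000 XOR 101001 = 011001
  pos 9: 110010 XOR 101001 = 011011
  pos 10: 110110 XOR 101001 = 011111
  pos 11: 111110 XOR 101001 = 010111
Remainder (last 5 bits) = 10111. This is the CRC / FCS.

10111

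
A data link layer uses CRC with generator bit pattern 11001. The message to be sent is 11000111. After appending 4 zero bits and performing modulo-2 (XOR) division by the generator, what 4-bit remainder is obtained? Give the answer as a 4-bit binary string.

1010

Append 4 zeros: 110001110000. Divide by 11001 (XOR where the leading bit is 1):
  pos 0: 11000 XOR 11001 = 00001
  pos 4: 11110 XOR 11001 = 00111
  pos 6: 11100 XOR 11001 = 00101
Remainder (last 4 bits) = 1010. This is the CRC / FCS.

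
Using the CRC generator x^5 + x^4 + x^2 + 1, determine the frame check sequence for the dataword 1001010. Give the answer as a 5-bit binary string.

00111

Append 5 zeros: 100101000000. Divide by 110101 (XOR where the leading bit is 1):
  pos 0: 100101 XOR 110101 = 010000
  pos 1: 100000 XOR 110101 = 010101
  pos 2: 101010 XOR 110101 = 011111
  pos 3: 111110 XOR 110101 = 001011
  pos 5: 101100 XOR 110101 = 011001
  pos 6: 110010 XOR 110101 = 000111
Remainder (last 5 bits) = 00111. This is the CRC / FCS.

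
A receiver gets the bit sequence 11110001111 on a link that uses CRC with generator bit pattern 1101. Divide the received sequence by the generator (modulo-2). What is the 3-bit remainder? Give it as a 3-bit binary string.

000

Modulo-2 division of 11110001111 by 1101:
  pos 0: 1111 XOR 1101 = 0010
  pos 2: 1000 XOR 1101 = 0101
  pos 3: 1010 XOR 1101 = 0111
  pos 4: 1111 XOR 1101 = 0010
  pos 6: 1011 XOR 1101 = 0110
  pos 7: 1101 XOR 1101 = 0000
Remainder = 000 (zero — the frame passes the CRC check).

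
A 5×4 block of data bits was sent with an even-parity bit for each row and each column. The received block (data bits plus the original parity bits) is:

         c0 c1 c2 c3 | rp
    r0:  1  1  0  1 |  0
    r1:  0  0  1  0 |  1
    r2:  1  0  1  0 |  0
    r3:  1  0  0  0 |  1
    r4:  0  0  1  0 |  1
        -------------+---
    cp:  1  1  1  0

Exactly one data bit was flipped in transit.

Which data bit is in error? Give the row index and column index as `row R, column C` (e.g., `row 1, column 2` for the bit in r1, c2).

Recompute each row's even parity and compare to rp:
  r0: data parity 1, sent rp 0 → mismatch
  r1: data parity 1, sent rp 1 → ok
  r2: data parity 0, sent rp 0 → ok
  r3: data parity 1, sent rp 1 → ok
  r4: data parity 1, sent rp 1 → ok
Recompute each column's even parity and compare to cp:
  c0: data parity 1, sent cp 1 → ok
  c1: data parity 1, sent cp 1 → ok
  c2: data parity 1, sent cp 1 → ok
  c3: data parity 1, sent cp 0 → mismatch
Exactly one row (r0) and one column (c3) fail → the flipped bit is at their intersection.

row 0, column 3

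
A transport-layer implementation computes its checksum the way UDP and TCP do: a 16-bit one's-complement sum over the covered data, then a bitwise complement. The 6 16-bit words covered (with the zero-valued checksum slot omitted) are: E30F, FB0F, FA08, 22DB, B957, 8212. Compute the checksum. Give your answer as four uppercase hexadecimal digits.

C991

One's-complement addition (fold any carry out of bit 15 back into bit 0):
  0xE30F + 0xFB0F = 0x1DE1E → wrap carry → 0xDE1F
  0xDE1F + 0xFA08 = 0x1D827 → wrap carry → 0xD828
  0xD828 + 0x22DB = 0x0FB03
  0xFB03 + 0xB957 = 0x1B45A → wrap carry → 0xB45B
  0xB45B + 0x8212 = 0x1366D → wrap carry → 0x366E
One's-complement sum = 0x366E.
Checksum = ~0x366E & 0xFFFF = 0xC991.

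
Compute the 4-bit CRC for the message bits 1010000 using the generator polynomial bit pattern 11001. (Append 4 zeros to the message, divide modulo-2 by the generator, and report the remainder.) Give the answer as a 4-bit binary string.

Append 4 zeros: 10100000000. Divide by 11001 (XOR where the leading bit is 1):
  pos 0: 10100 XOR 11001 = 01101
  pos 1: 11010 XOR 11001 = 00011
  pos 4: 11000 XOR 11001 = 00001
Remainder (last 4 bits) = 0100. This is the CRC / FCS.

0100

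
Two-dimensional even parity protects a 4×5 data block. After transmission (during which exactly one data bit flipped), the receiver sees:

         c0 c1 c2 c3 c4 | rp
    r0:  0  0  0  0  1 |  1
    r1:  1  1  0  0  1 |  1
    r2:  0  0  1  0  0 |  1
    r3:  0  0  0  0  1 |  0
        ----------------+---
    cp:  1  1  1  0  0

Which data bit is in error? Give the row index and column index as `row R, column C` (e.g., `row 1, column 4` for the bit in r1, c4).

row 3, column 4

Recompute each row's even parity and compare to rp:
  r0: data parity 1, sent rp 1 → ok
  r1: data parity 1, sent rp 1 → ok
  r2: data parity 1, sent rp 1 → ok
  r3: data parity 1, sent rp 0 → mismatch
Recompute each column's even parity and compare to cp:
  c0: data parity 1, sent cp 1 → ok
  c1: data parity 1, sent cp 1 → ok
  c2: data parity 1, sent cp 1 → ok
  c3: data parity 0, sent cp 0 → ok
  c4: data parity 1, sent cp 0 → mismatch
Exactly one row (r3) and one column (c4) fail → the flipped bit is at their intersection.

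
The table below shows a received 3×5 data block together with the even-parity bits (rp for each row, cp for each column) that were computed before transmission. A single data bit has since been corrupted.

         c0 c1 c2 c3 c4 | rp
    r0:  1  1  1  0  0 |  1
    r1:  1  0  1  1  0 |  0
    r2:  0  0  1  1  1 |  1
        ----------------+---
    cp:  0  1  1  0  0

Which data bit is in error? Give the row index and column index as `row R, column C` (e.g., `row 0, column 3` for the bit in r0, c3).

row 1, column 4

Recompute each row's even parity and compare to rp:
  r0: data parity 1, sent rp 1 → ok
  r1: data parity 1, sent rp 0 → mismatch
  r2: data parity 1, sent rp 1 → ok
Recompute each column's even parity and compare to cp:
  c0: data parity 0, sent cp 0 → ok
  c1: data parity 1, sent cp 1 → ok
  c2: data parity 1, sent cp 1 → ok
  c3: data parity 0, sent cp 0 → ok
  c4: data parity 1, sent cp 0 → mismatch
Exactly one row (r1) and one column (c4) fail → the flipped bit is at their intersection.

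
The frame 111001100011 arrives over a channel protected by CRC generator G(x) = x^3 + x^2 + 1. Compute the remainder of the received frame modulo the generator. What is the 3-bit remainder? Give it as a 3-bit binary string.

Modulo-2 division of 111001100011 by 1101:
  pos 0: 1110 XOR 1101 = 0011
  pos 2: 1101 XOR 1101 = 0000
  pos 6: 1000 XOR 1101 = 0101
  pos 7: 1011 XOR 1101 = 0110
  pos 8: 1101 XOR 1101 = 0000
Remainder = 000 (zero — the frame passes the CRC check).

000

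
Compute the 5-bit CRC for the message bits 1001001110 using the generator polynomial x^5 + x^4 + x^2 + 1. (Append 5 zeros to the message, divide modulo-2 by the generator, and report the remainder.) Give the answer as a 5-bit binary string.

Append 5 zeros: 100100111000000. Divide by 110101 (XOR where the leading bit is 1):
  pos 0: 100100 XOR 110101 = 010001
  pos 1: 100011 XOR 110101 = 010110
  pos 2: 101101 XOR 110101 = 011000
  pos 3: 110001 XOR 110101 = 000100
  pos 6: 100000 XOR 110101 = 010101
  pos 7: 101010 XOR 110101 = 011111
  pos 8: 111110 XOR 110101 = 001011
Remainder (last 5 bits) = 10110. This is the CRC / FCS.

10110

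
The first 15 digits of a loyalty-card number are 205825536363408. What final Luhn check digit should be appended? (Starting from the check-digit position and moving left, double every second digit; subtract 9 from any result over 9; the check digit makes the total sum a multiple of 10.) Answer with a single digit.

Partial digits right→left: 8 0 4 3 6 3 6 3 5 5 2 8 5 0 2
Double every second digit counting from the check-digit position (so the 1st, 3rd, 5th, ... of the partial from the right).
  doubled (with −9 where >9): 7 8 3 3 1 4 1 4 → sum 31
  kept as-is: 0 3 3 3 5 8 0 → sum 22
Total = 31 + 22 = 53.
Check digit = (10 − (53 mod 10)) mod 10 = 7.

7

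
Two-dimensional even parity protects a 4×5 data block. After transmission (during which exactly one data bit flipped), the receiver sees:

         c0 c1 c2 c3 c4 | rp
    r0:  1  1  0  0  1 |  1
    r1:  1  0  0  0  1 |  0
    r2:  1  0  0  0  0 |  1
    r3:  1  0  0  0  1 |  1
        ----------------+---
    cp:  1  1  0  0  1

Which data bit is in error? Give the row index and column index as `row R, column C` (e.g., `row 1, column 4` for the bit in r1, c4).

Recompute each row's even parity and compare to rp:
  r0: data parity 1, sent rp 1 → ok
  r1: data parity 0, sent rp 0 → ok
  r2: data parity 1, sent rp 1 → ok
  r3: data parity 0, sent rp 1 → mismatch
Recompute each column's even parity and compare to cp:
  c0: data parity 0, sent cp 1 → mismatch
  c1: data parity 1, sent cp 1 → ok
  c2: data parity 0, sent cp 0 → ok
  c3: data parity 0, sent cp 0 → ok
  c4: data parity 1, sent cp 1 → ok
Exactly one row (r3) and one column (c0) fail → the flipped bit is at their intersection.

row 3, column 0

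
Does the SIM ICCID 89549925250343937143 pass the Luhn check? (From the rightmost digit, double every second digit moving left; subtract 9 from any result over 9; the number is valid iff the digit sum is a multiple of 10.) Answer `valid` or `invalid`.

valid

From the right, keep odd positions and double even positions (subtract 9 from any doubled value over 9):
  doubled (positions 2,4,...): 8 5 9 8 0 4 4 9 1 7 → sum 55
  kept (positions 1,3,...): 3 1 3 3 3 5 5 9 4 9 → sum 45
Total = 100.
100 mod 10 = 0, so the number is valid.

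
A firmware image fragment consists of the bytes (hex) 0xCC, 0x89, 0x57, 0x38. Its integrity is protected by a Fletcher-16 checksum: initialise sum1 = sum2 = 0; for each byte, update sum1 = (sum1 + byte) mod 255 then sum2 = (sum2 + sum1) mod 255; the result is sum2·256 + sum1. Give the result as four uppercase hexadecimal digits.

Running sums (mod 255):
  after byte 0 (0xCC): sum1=204, sum2=204
  after byte 1 (0x89): sum1=86, sum2=35
  after byte 2 (0x57): sum1=173, sum2=208
  after byte 3 (0x38): sum1=229, sum2=182
Checksum = sum2·256 + sum1 = 182·256 + 229 = 46821 = 0xB6E5.

B6E5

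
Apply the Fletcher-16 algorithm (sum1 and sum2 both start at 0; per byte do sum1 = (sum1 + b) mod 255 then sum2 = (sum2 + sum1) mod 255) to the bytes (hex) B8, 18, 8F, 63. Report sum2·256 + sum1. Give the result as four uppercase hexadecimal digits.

Running sums (mod 255):
  after byte 0 (B8): sum1=184, sum2=184
  after byte 1 (18): sum1=208, sum2=137
  after byte 2 (8F): sum1=96, sum2=233
  after byte 3 (63): sum1=195, sum2=173
Checksum = sum2·256 + sum1 = 173·256 + 195 = 44483 = 0xADC3.

ADC3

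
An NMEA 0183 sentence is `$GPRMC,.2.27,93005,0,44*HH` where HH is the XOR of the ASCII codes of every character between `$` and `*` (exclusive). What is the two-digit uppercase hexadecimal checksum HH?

73

XOR the ASCII codes of the payload characters:
  'G' = 0x47 → acc = 0x47
  'P' = 0x50 → acc = 0x17
  'R' = 0x52 → acc = 0x45
  'M' = 0x4D → acc = 0x08
  'C' = 0x43 → acc = 0x4B
  ',' = 0x2C → acc = 0x67
  '.' = 0x2E → acc = 0x49
  '2' = 0x32 → acc = 0x7B
  '.' = 0x2E → acc = 0x55
  '2' = 0x32 → acc = 0x67
  '7' = 0x37 → acc = 0x50
  ',' = 0x2C → acc = 0x7C
  '9' = 0x39 → acc = 0x45
  '3' = 0x33 → acc = 0x76
  '0' = 0x30 → acc = 0x46
  '0' = 0x30 → acc = 0x76
  '5' = 0x35 → acc = 0x43
  ',' = 0x2C → acc = 0x6F
  '0' = 0x30 → acc = 0x5F
  ',' = 0x2C → acc = 0x73
  '4' = 0x34 → acc = 0x47
  '4' = 0x34 → acc = 0x73
Checksum = 0x73.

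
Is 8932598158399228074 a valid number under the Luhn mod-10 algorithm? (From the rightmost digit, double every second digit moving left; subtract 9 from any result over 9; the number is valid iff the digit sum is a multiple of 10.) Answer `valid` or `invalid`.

From the right, keep odd positions and double even positions (subtract 9 from any doubled value over 9):
  doubled (positions 2,4,...): 5 7 4 9 7 2 9 4 9 → sum 56
  kept (positions 1,3,...): 4 0 2 9 3 5 8 5 3 8 → sum 47
Total = 103.
103 mod 10 = 3, so the number is invalid.

invalid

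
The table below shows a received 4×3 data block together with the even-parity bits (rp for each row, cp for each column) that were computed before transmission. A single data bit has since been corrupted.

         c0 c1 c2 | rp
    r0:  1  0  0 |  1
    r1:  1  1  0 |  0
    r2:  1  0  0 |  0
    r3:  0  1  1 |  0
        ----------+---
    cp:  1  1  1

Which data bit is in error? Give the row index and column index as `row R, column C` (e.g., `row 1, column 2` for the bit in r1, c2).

row 2, column 1

Recompute each row's even parity and compare to rp:
  r0: data parity 1, sent rp 1 → ok
  r1: data parity 0, sent rp 0 → ok
  r2: data parity 1, sent rp 0 → mismatch
  r3: data parity 0, sent rp 0 → ok
Recompute each column's even parity and compare to cp:
  c0: data parity 1, sent cp 1 → ok
  c1: data parity 0, sent cp 1 → mismatch
  c2: data parity 1, sent cp 1 → ok
Exactly one row (r2) and one column (c1) fail → the flipped bit is at their intersection.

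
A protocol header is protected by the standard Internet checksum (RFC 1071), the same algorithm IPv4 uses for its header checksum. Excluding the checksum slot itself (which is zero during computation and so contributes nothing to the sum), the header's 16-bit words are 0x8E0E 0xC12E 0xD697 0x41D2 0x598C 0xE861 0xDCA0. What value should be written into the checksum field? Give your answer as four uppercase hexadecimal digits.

79C9

One's-complement addition (fold any carry out of bit 15 back into bit 0):
  0x8E0E + 0xC12E = 0x14F3C → wrap carry → 0x4F3D
  0x4F3D + 0xD697 = 0x125D4 → wrap carry → 0x25D5
  0x25D5 + 0x41D2 = 0x067A7
  0x67A7 + 0x598C = 0x0C133
  0xC133 + 0xE861 = 0x1A994 → wrap carry → 0xA995
  0xA995 + 0xDCA0 = 0x18635 → wrap carry → 0x8636
One's-complement sum = 0x8636.
Checksum = ~0x8636 & 0xFFFF = 0x79C9.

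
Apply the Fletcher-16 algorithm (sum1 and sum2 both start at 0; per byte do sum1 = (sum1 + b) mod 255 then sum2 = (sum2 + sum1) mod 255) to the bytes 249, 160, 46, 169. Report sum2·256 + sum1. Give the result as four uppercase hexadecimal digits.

CF72

Running sums (mod 255):
  after byte 0 (249): sum1=249, sum2=249
  after byte 1 (160): sum1=154, sum2=148
  after byte 2 (46): sum1=200, sum2=93
  after byte 3 (169): sum1=114, sum2=207
Checksum = sum2·256 + sum1 = 207·256 + 114 = 53106 = 0xCF72.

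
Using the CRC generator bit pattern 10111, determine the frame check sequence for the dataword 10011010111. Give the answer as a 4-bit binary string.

Append 4 zeros: 100110101110000. Divide by 10111 (XOR where the leading bit is 1):
  pos 0: 10011 XOR 10111 = 00100
  pos 2: 10001 XOR 10111 = 00110
  pos 4: 11001 XOR 10111 = 01110
  pos 5: 11101 XOR 10111 = 01010
  pos 6: 10101 XOR 10111 = 00010
  pos 9: 10000 XOR 10111 = 00111
Remainder (last 4 bits) = 1110. This is the CRC / FCS.

1110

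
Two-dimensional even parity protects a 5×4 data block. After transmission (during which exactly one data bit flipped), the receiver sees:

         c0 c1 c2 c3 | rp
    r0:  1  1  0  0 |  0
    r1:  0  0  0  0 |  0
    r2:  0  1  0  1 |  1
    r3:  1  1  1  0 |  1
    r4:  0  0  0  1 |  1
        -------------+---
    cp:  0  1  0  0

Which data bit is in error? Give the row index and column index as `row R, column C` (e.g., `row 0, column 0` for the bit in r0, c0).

row 2, column 2

Recompute each row's even parity and compare to rp:
  r0: data parity 0, sent rp 0 → ok
  r1: data parity 0, sent rp 0 → ok
  r2: data parity 0, sent rp 1 → mismatch
  r3: data parity 1, sent rp 1 → ok
  r4: data parity 1, sent rp 1 → ok
Recompute each column's even parity and compare to cp:
  c0: data parity 0, sent cp 0 → ok
  c1: data parity 1, sent cp 1 → ok
  c2: data parity 1, sent cp 0 → mismatch
  c3: data parity 0, sent cp 0 → ok
Exactly one row (r2) and one column (c2) fail → the flipped bit is at their intersection.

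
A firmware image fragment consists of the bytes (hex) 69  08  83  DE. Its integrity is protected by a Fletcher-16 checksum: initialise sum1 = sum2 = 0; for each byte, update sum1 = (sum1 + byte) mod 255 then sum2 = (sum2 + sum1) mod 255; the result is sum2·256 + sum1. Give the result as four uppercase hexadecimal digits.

Running sums (mod 255):
  after byte 0 (69): sum1=105, sum2=105
  after byte 1 (08): sum1=113, sum2=218
  after byte 2 (83): sum1=244, sum2=207
  after byte 3 (DE): sum1=211, sum2=163
Checksum = sum2·256 + sum1 = 163·256 + 211 = 41939 = 0xA3D3.

A3D3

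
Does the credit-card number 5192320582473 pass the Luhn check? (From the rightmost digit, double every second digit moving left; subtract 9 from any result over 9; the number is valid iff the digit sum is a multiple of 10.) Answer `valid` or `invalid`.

invalid

From the right, keep odd positions and double even positions (subtract 9 from any doubled value over 9):
  doubled (positions 2,4,...): 5 4 1 4 4 2 → sum 20
  kept (positions 1,3,...): 3 4 8 0 3 9 5 → sum 32
Total = 52.
52 mod 10 = 2, so the number is invalid.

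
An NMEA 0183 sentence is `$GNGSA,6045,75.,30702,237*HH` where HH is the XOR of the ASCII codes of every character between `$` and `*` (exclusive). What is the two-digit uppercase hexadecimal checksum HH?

XOR the ASCII codes of the payload characters:
  'G' = 0x47 → acc = 0x47
  'N' = 0x4E → acc = 0x09
  'G' = 0x47 → acc = 0x4E
  'S' = 0x53 → acc = 0x1D
  'A' = 0x41 → acc = 0x5C
  ',' = 0x2C → acc = 0x70
  '6' = 0x36 → acc = 0x46
  '0' = 0x30 → acc = 0x76
  '4' = 0x34 → acc = 0x42
  '5' = 0x35 → acc = 0x77
  ',' = 0x2C → acc = 0x5B
  '7' = 0x37 → acc = 0x6C
  '5' = 0x35 → acc = 0x59
  '.' = 0x2E → acc = 0x77
  ',' = 0x2C → acc = 0x5B
  '3' = 0x33 → acc = 0x68
  '0' = 0x30 → acc = 0x58
  '7' = 0x37 → acc = 0x6F
  '0' = 0x30 → acc = 0x5F
  '2' = 0x32 → acc = 0x6D
  ',' = 0x2C → acc = 0x41
  '2' = 0x32 → acc = 0x73
  '3' = 0x33 → acc = 0x40
  '7' = 0x37 → acc = 0x77
Checksum = 0x77.

77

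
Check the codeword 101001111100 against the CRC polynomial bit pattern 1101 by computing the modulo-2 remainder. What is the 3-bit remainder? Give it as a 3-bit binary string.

Modulo-2 division of 101001111100 by 1101:
  pos 0: 1010 XOR 1101 = 0111
  pos 1: 1110 XOR 1101 = 0011
  pos 3: 1111 XOR 1101 = 0010
  pos 5: 1011 XOR 1101 = 0110
  pos 6: 1101 XOR 1101 = 0000
Remainder = 000 (zero — the frame passes the CRC check).

000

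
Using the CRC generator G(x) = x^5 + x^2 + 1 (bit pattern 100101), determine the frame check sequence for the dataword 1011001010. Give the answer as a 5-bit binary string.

Append 5 zeros: 101100101000000. Divide by 100101 (XOR where the leading bit is 1):
  pos 0: 101100 XOR 100101 = 001001
  pos 2: 100110 XOR 100101 = 000011
  pos 6: 111000 XOR 100101 = 011101
  pos 7: 111010 XOR 100101 = 011111
  pos 8: 111110 XOR 100101 = 011011
  pos 9: 110110 XOR 100101 = 010011
Remainder (last 5 bits) = 10011. This is the CRC / FCS.

10011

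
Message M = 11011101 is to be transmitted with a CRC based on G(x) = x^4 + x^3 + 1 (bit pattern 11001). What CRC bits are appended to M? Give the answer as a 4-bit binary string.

Append 4 zeros: 110111010000. Divide by 11001 (XOR where the leading bit is 1):
  pos 0: 11011 XOR 11001 = 00010
  pos 3: 10101 XOR 11001 = 01100
  pos 4: 11000 XOR 11001 = 00001
Remainder (last 4 bits) = 1000. This is the CRC / FCS.

1000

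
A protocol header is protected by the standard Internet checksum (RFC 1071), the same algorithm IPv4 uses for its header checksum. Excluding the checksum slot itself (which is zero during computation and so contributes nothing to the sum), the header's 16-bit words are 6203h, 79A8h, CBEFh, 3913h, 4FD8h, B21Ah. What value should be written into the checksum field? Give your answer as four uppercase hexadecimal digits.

1D5E

One's-complement addition (fold any carry out of bit 15 back into bit 0):
  0x6203 + 0x79A8 = 0x0DBAB
  0xDBAB + 0xCBEF = 0x1A79A → wrap carry → 0xA79B
  0xA79B + 0x3913 = 0x0E0AE
  0xE0AE + 0x4FD8 = 0x13086 → wrap carry → 0x3087
  0x3087 + 0xB21A = 0x0E2A1
One's-complement sum = 0xE2A1.
Checksum = ~0xE2A1 & 0xFFFF = 0x1D5E.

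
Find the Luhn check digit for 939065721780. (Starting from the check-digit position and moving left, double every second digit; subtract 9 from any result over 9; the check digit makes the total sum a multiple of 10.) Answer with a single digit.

4

Partial digits right→left: 0 8 7 1 2 7 5 6 0 9 3 9
Double every second digit counting from the check-digit position (so the 1st, 3rd, 5th, ... of the partial from the right).
  doubled (with −9 where >9): 0 5 4 1 0 6 → sum 16
  kept as-is: 8 1 7 6 9 9 → sum 40
Total = 16 + 40 = 56.
Check digit = (10 − (56 mod 10)) mod 10 = 4.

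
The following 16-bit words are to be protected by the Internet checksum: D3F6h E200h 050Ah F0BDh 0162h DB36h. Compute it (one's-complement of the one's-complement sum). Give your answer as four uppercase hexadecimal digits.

77A7

One's-complement addition (fold any carry out of bit 15 back into bit 0):
  0xD3F6 + 0xE200 = 0x1B5F6 → wrap carry → 0xB5F7
  0xB5F7 + 0x050A = 0x0BB01
  0xBB01 + 0xF0BD = 0x1ABBE → wrap carry → 0xABBF
  0xABBF + 0x0162 = 0x0AD21
  0xAD21 + 0xDB36 = 0x18857 → wrap carry → 0x8858
One's-complement sum = 0x8858.
Checksum = ~0x8858 & 0xFFFF = 0x77A7.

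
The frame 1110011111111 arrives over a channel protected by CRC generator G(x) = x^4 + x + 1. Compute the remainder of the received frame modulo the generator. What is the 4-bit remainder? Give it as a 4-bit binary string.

Modulo-2 division of 1110011111111 by 10011:
  pos 0: 11100 XOR 10011 = 01111
  pos 1: 11111 XOR 10011 = 01100
  pos 2: 11001 XOR 10011 = 01010
  pos 3: 10101 XOR 10011 = 00110
  pos 5: 11011 XOR 10011 = 01000
  pos 6: 10001 XOR 10011 = 00010
Remainder = 1011 (nonzero — an error is detected).

1011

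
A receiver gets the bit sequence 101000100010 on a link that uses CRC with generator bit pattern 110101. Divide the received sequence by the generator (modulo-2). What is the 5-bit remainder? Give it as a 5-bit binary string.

Modulo-2 division of 101000100010 by 110101:
  pos 0: 101000 XOR 110101 = 011101
  pos 1: 111011 XOR 110101 = 001110
  pos 3: 111000 XOR 110101 = 001101
  pos 5: 110101 XOR 110101 = 000000
Remainder = 00000 (zero — the frame passes the CRC check).

00000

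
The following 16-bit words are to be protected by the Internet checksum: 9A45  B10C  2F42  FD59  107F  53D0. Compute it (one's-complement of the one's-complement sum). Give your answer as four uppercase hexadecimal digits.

23C2

One's-complement addition (fold any carry out of bit 15 back into bit 0):
  0x9A45 + 0xB10C = 0x14B51 → wrap carry → 0x4B52
  0x4B52 + 0x2F42 = 0x07A94
  0x7A94 + 0xFD59 = 0x177ED → wrap carry → 0x77EE
  0x77EE + 0x107F = 0x0886D
  0x886D + 0x53D0 = 0x0DC3D
One's-complement sum = 0xDC3D.
Checksum = ~0xDC3D & 0xFFFF = 0x23C2.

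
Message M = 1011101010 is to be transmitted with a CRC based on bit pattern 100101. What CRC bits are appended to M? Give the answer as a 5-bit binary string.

00010

Append 5 zeros: 101110101000000. Divide by 100101 (XOR where the leading bit is 1):
  pos 0: 101110 XOR 100101 = 001011
  pos 2: 101110 XOR 100101 = 001011
  pos 4: 101110 XOR 100101 = 001011
  pos 6: 101100 XOR 100101 = 001001
  pos 8: 100100 XOR 100101 = 000001
Remainder (last 5 bits) = 00010. This is the CRC / FCS.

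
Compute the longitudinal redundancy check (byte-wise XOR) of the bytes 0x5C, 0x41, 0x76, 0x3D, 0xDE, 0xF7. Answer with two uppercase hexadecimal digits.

XOR the bytes together:
  start with 0x5C
  0x5C ⊕ 0x41 = 0x1D
  0x1D ⊕ 0x76 = 0x6B
  0x6B ⊕ 0x3D = 0x56
  0x56 ⊕ 0xDE = 0x88
  0x88 ⊕ 0xF7 = 0x7F

7F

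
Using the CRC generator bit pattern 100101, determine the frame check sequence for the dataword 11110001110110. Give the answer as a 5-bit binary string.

Append 5 zeros: 1111000111011000000. Divide by 100101 (XOR where the leading bit is 1):
  pos 0: 111100 XOR 100101 = 011001
  pos 1: 110010 XOR 100101 = 010111
  pos 2: 101111 XOR 100101 = 001010
  pos 4: 101011 XOR 100101 = 001110
  pos 6: 111001 XOR 100101 = 011100
  pos 7: 111001 XOR 100101 = 011100
  pos 8: 111000 XOR 100101 = 011101
  pos 9: 111010 XOR 100101 = 011111
  pos 10: 111110 XOR 100101 = 011011
  pos 11: 110110 XOR 100101 = 010011
  pos 12: 100110 XOR 100101 = 000011
Remainder (last 5 bits) = 00110. This is the CRC / FCS.

00110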